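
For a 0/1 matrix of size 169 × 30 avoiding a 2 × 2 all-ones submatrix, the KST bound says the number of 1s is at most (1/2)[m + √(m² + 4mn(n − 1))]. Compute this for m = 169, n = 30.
z(169, 30; 2, 2) ≤ (1/2)[169 + √(169² + 4·169·30·29)] = (1/2)[169 + √616681] = 477.1452

Kővári–Sós–Turán: let r_1, ..., r_169 be the row sums and z = Σ r_i the total number of 1s. Each pair of columns can share at most one row with both entries 1 (else a 2×2 all-ones block appears), so Σ_i C(r_i, 2) ≤ C(30, 2) = 435. By convexity Σ_i C(r_i, 2) ≥ 169·C(z/169, 2) = z(z − 169)/(2·169), giving z² − 169z − 169·30·29 ≤ 0 and hence z ≤ (1/2)[169 + √(28561 + 4·147030)] = (1/2)[169 + √616681] ≈ (1/2)(169 + 785.2904) = 477.1452.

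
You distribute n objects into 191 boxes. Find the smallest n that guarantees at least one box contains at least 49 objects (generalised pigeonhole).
n = (49 − 1)·191 + 1 = 9169

By the generalised pigeonhole principle, to guarantee some box contains ≥ r objects we need more than (r − 1) · k objects total. Threshold: n = (r − 1) · k + 1. With r = 49 and k = 191: n = 48 · 191 + 1 = 9168 + 1 = 9169. For n = 9168 = 48 · 191, we can put exactly 48 objects in every box, avoiding 49 in any single one — so 9169 is tight.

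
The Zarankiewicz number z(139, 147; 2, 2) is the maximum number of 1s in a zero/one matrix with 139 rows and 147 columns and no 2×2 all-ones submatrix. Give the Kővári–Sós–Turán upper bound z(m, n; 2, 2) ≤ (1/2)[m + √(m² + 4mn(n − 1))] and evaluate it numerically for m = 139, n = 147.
z(139, 147; 2, 2) ≤ (1/2)[139 + √(139² + 4·139·147·146)] = (1/2)[139 + √11952193] = 1798.0972

Kővári–Sós–Turán: let r_1, ..., r_139 be the row sums and z = Σ r_i the total number of 1s. Each pair of columns can share at most one row with both entries 1 (else a 2×2 all-ones block appears), so Σ_i C(r_i, 2) ≤ C(147, 2) = 10731. By convexity Σ_i C(r_i, 2) ≥ 139·C(z/139, 2) = z(z − 139)/(2·139), giving z² − 139z − 139·147·146 ≤ 0 and hence z ≤ (1/2)[139 + √(19321 + 4·2983218)] = (1/2)[139 + √11952193] ≈ (1/2)(139 + 3457.1944) = 1798.0972.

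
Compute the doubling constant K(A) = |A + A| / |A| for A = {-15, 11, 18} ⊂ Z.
K = |A + A| / |A| = 6/3 = 2

Enumerate A + A = {a + b : a, b ∈ A}. With |A| = 3, there are |A|^2 = 9 ordered sum pairs; collecting distinct values, A + A = {-30, -4, 3, 22, 29, 36}, so |A + A| = 6. Thus K = 6/3 = 2. For comparison, the minimum possible |A + A| over all 3-element sets is 2·3 − 1 = 5 (so min K = 5/3), attained only by arithmetic progressions.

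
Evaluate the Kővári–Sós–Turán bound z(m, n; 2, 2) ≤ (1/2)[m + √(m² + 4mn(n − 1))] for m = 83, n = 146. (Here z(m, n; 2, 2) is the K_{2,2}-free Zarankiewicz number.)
z(83, 146; 2, 2) ≤ (1/2)[83 + √(83² + 4·83·146·145)] = (1/2)[83 + √7035329] = 1367.7097

Kővári–Sós–Turán: let r_1, ..., r_83 be the row sums and z = Σ r_i the total number of 1s. Each pair of columns can share at most one row with both entries 1 (else a 2×2 all-ones block appears), so Σ_i C(r_i, 2) ≤ C(146, 2) = 10585. By convexity Σ_i C(r_i, 2) ≥ 83·C(z/83, 2) = z(z − 83)/(2·83), giving z² − 83z − 83·146·145 ≤ 0 and hence z ≤ (1/2)[83 + √(6889 + 4·1757110)] = (1/2)[83 + √7035329] ≈ (1/2)(83 + 2652.4195) = 1367.7097.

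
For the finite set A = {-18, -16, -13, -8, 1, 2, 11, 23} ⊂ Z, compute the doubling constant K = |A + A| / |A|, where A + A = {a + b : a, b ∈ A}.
K = |A + A| / |A| = 32/8 = 4

Enumerate A + A = {a + b : a, b ∈ A}. With |A| = 8, there are |A|^2 = 64 ordered sum pairs; collecting distinct values, A + A = {-36, -34, -32, -31, -29, -26, -24, -21, -17, -16, -15, -14, -12, -11, -7, -6, -5, -2, 2, 3, 4, 5, 7, 10, 12, 13, 15, 22, 24, 25, 34, 46}, so |A + A| = 32. Thus K = 32/8 = 4. For comparison, the minimum possible |A + A| over all 8-element sets is 2·8 − 1 = 15 (so min K = 15/8), attained only by arithmetic progressions.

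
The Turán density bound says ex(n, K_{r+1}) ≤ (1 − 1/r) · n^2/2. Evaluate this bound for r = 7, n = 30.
Turán density bound = (6/7) · 30^2/2 = 2700/7 ≈ 385.7143

Turán's theorem: ex(n, K_{r+1}) is achieved by the complete r-partite Turán graph T(n, r) with parts as balanced as possible, and is at most (1 − 1/r) · n^2/2. For r = 7, n = 30: the density bound is (6/7) · 900/2 = 2700/7 ≈ 385.7143. The integer-valued extremum is e(T(30, 7)) = 385, which is strictly less than the density bound 2700/7 since 7 ∤ 30 (the parts of T(30, 7) cannot all be equal).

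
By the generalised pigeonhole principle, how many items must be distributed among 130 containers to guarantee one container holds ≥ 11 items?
n = (11 − 1)·130 + 1 = 1301

By the generalised pigeonhole principle, to guarantee some box contains ≥ r objects we need more than (r − 1) · k objects total. Threshold: n = (r − 1) · k + 1. With r = 11 and k = 130: n = 10 · 130 + 1 = 1300 + 1 = 1301. For n = 1300 = 10 · 130, we can put exactly 10 objects in every box, avoiding 11 in any single one — so 1301 is tight.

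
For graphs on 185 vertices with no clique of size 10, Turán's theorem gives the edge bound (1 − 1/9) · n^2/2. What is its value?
Turán density bound = (8/9) · 185^2/2 = 136900/9 ≈ 15211.1111

Turán's theorem: ex(n, K_{r+1}) is achieved by the complete r-partite Turán graph T(n, r) with parts as balanced as possible, and is at most (1 − 1/r) · n^2/2. For r = 9, n = 185: the density bound is (8/9) · 34225/2 = 136900/9 ≈ 15211.1111. The integer-valued extremum is e(T(185, 9)) = 15210, which is strictly less than the density bound 136900/9 since 9 ∤ 185 (the parts of T(185, 9) cannot all be equal).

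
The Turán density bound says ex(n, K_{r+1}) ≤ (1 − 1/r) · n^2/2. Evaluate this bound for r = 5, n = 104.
Turán density bound = (4/5) · 104^2/2 = 21632/5 ≈ 4326.4

Turán's theorem: ex(n, K_{r+1}) is achieved by the complete r-partite Turán graph T(n, r) with parts as balanced as possible, and is at most (1 − 1/r) · n^2/2. For r = 5, n = 104: the density bound is (4/5) · 10816/2 = 21632/5 ≈ 4326.4. The integer-valued extremum is e(T(104, 5)) = 4326, which is strictly less than the density bound 21632/5 since 5 ∤ 104 (the parts of T(104, 5) cannot all be equal).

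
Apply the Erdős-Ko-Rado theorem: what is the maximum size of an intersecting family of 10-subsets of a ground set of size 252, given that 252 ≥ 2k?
max |F| = C(251, 9) = 9425317090951125

The Erdős-Ko-Rado theorem states: for n ≥ 2k, an intersecting family of k-subsets of an n-element set has size at most C(n − 1, k − 1), with equality for 'star' families {A ⊆ [n] : |A| = k, i ∈ A} (fix an element i). For n = 252, k = 10: C(251, 9) = 9425317090951125.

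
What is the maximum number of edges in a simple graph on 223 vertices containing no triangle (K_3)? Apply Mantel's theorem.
ex(223, K_3) = ⌊223^2/4⌋ = 12432

Mantel (1907): a triangle-free graph on n vertices has at most ⌊n^2/4⌋ edges, with equality for the complete bipartite graph K_{⌊n/2⌋, ⌈n/2⌉}. For n = 223: ⌊223^2/4⌋ = ⌊49729/4⌋ = 12432. The extremal graph is K_{111, 112}, which has 111·112 = 12432 edges.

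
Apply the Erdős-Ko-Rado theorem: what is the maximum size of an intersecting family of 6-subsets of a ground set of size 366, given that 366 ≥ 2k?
max |F| = C(365, 5) = 52521291823

Erdős-Ko-Rado (1961): when n ≥ 2k, max |F| = C(n−1, k−1). The bound is attained by the star {A : i ∈ A} for any fixed i ∈ [n]. Here C(366−1, 6−1) = C(365, 5) = 52521291823.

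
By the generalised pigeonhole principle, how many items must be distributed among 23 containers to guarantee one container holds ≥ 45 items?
n = (45 − 1)·23 + 1 = 1013

By the generalised pigeonhole principle, to guarantee some box contains ≥ r objects we need more than (r − 1) · k objects total. Threshold: n = (r − 1) · k + 1. With r = 45 and k = 23: n = 44 · 23 + 1 = 1012 + 1 = 1013. For n = 1012 = 44 · 23, we can put exactly 44 objects in every box, avoiding 45 in any single one — so 1013 is tight.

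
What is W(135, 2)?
W(135, 2) = 135 + 1 = 136

A 2-term AP is any pair of integers, so a monochromatic 2-AP exists iff some colour is used at least twice. With 135 colours, the colouring i ↦ i on {1, ..., 135} uses each colour once, avoiding any monochromatic pair, so W(135, 2) > 135. For {1, ..., 136}, pigeonhole forces two integers of the same colour, which form a monochromatic 2-AP. Hence W(135, 2) = 136.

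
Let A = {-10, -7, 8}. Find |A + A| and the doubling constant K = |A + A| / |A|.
K = |A + A| / |A| = 6/3 = 2

Enumerate A + A = {a + b : a, b ∈ A}. With |A| = 3, there are |A|^2 = 9 ordered sum pairs; collecting distinct values, A + A = {-20, -17, -14, -2, 1, 16}, so |A + A| = 6. Thus K = 6/3 = 2. For comparison, the minimum possible |A + A| over all 3-element sets is 2·3 − 1 = 5 (so min K = 5/3), attained only by arithmetic progressions.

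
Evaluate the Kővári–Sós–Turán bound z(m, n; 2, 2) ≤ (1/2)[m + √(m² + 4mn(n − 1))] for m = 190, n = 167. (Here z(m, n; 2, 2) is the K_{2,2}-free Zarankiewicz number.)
z(190, 167; 2, 2) ≤ (1/2)[190 + √(190² + 4·190·167·166)] = (1/2)[190 + √21104820] = 2391.9991

Kővári–Sós–Turán: let r_1, ..., r_190 be the row sums and z = Σ r_i the total number of 1s. Each pair of columns can share at most one row with both entries 1 (else a 2×2 all-ones block appears), so Σ_i C(r_i, 2) ≤ C(167, 2) = 13861. By convexity Σ_i C(r_i, 2) ≥ 190·C(z/190, 2) = z(z − 190)/(2·190), giving z² − 190z − 190·167·166 ≤ 0 and hence z ≤ (1/2)[190 + √(36100 + 4·5267180)] = (1/2)[190 + √21104820] ≈ (1/2)(190 + 4593.9983) = 2391.9991.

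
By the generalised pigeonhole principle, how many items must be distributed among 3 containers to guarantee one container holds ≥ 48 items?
n = (48 − 1)·3 + 1 = 142

By the generalised pigeonhole principle, to guarantee some box contains ≥ r objects we need more than (r − 1) · k objects total. Threshold: n = (r − 1) · k + 1. With r = 48 and k = 3: n = 47 · 3 + 1 = 141 + 1 = 142. For n = 141 = 47 · 3, we can put exactly 47 objects in every box, avoiding 48 in any single one — so 142 is tight.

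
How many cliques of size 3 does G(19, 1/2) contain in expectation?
E[# K_3] = C(19, 3) · (1/2)^C(3, 2) = 969 / 2^3 = 121.125

For each 3-subset S of vertices (there are C(19, 3) = 969 such S), let X_S = 1 if S induces a K_3 (all C(3, 2) = 3 edges present). Then P(X_S = 1) = (1/2)^3 = 1/8. By linearity of expectation, E[# K_3] = C(19, 3) · (1/2)^3 = 969 / 8 = 121.125.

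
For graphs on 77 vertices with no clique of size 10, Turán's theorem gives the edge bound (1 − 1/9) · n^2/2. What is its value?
Turán density bound = (8/9) · 77^2/2 = 23716/9 ≈ 2635.1111

Turán's theorem: ex(n, K_{r+1}) is achieved by the complete r-partite Turán graph T(n, r) with parts as balanced as possible, and is at most (1 − 1/r) · n^2/2. For r = 9, n = 77: the density bound is (8/9) · 5929/2 = 23716/9 ≈ 2635.1111. The integer-valued extremum is e(T(77, 9)) = 2634, which is strictly less than the density bound 23716/9 since 9 ∤ 77 (the parts of T(77, 9) cannot all be equal).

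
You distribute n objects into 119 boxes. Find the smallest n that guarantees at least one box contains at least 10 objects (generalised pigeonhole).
n = (10 − 1)·119 + 1 = 1072

By the generalised pigeonhole principle, to guarantee some box contains ≥ r objects we need more than (r − 1) · k objects total. Threshold: n = (r − 1) · k + 1. With r = 10 and k = 119: n = 9 · 119 + 1 = 1071 + 1 = 1072. For n = 1071 = 9 · 119, we can put exactly 9 objects in every box, avoiding 10 in any single one — so 1072 is tight.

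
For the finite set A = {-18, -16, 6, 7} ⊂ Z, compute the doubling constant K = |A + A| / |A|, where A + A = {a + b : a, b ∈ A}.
K = |A + A| / |A| = 10/4 = 5/2

Enumerate A + A = {a + b : a, b ∈ A}. With |A| = 4, there are |A|^2 = 16 ordered sum pairs; collecting distinct values, A + A = {-36, -34, -32, -12, -11, -10, -9, 12, 13, 14}, so |A + A| = 10. Thus K = 10/4 = 5/2. For comparison, the minimum possible |A + A| over all 4-element sets is 2·4 − 1 = 7 (so min K = 7/4), attained only by arithmetic progressions.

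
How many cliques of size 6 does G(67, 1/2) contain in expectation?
E[# K_6] = C(67, 6) · (1/2)^C(6, 2) = 99795696 / 2^15 = 6237231/2048 ≈ 3045.522949

For each 6-subset S of vertices (there are C(67, 6) = 99795696 such S), let X_S = 1 if S induces a K_6 (all C(6, 2) = 15 edges present). Then P(X_S = 1) = (1/2)^15 = 1/32768. By linearity of expectation, E[# K_6] = C(67, 6) · (1/2)^15 = 99795696 / 32768 = 6237231/2048 ≈ 3045.522949.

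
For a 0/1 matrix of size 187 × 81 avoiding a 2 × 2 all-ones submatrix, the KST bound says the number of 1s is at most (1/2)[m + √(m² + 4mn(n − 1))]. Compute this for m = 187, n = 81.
z(187, 81; 2, 2) ≤ (1/2)[187 + √(187² + 4·187·81·80)] = (1/2)[187 + √4882009] = 1198.2634

Kővári–Sós–Turán: let r_1, ..., r_187 be the row sums and z = Σ r_i the total number of 1s. Each pair of columns can share at most one row with both entries 1 (else a 2×2 all-ones block appears), so Σ_i C(r_i, 2) ≤ C(81, 2) = 3240. By convexity Σ_i C(r_i, 2) ≥ 187·C(z/187, 2) = z(z − 187)/(2·187), giving z² − 187z − 187·81·80 ≤ 0 and hence z ≤ (1/2)[187 + √(34969 + 4·1211760)] = (1/2)[187 + √4882009] ≈ (1/2)(187 + 2209.5269) = 1198.2634.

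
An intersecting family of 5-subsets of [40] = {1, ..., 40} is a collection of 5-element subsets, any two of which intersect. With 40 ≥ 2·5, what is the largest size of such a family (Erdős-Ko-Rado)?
max |F| = C(39, 4) = 82251

Erdős-Ko-Rado (1961): when n ≥ 2k, max |F| = C(n−1, k−1). The bound is attained by the star {A : i ∈ A} for any fixed i ∈ [n]. Here C(40−1, 5−1) = C(39, 4) = 82251.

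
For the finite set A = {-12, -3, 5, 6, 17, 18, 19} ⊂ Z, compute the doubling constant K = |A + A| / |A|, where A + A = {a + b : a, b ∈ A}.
K = |A + A| / |A| = 24/7

Enumerate A + A = {a + b : a, b ∈ A}. With |A| = 7, there are |A|^2 = 49 ordered sum pairs; collecting distinct values, A + A = {-24, -15, -7, -6, 2, 3, 5, 6, 7, 10, 11, 12, 14, 15, 16, 22, 23, 24, 25, 34, 35, 36, 37, 38}, so |A + A| = 24. Thus K = 24/7. For comparison, the minimum possible |A + A| over all 7-element sets is 2·7 − 1 = 13 (so min K = 13/7), attained only by arithmetic progressions.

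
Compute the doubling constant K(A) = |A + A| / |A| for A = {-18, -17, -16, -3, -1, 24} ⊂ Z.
K = |A + A| / |A| = 19/6

Enumerate A + A = {a + b : a, b ∈ A}. With |A| = 6, there are |A|^2 = 36 ordered sum pairs; collecting distinct values, A + A = {-36, -35, -34, -33, -32, -21, -20, -19, -18, -17, -6, -4, -2, 6, 7, 8, 21, 23, 48}, so |A + A| = 19. Thus K = 19/6. For comparison, the minimum possible |A + A| over all 6-element sets is 2·6 − 1 = 11 (so min K = 11/6), attained only by arithmetic progressions.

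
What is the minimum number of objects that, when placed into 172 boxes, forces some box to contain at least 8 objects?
n = (8 − 1)·172 + 1 = 1205

By the generalised pigeonhole principle, to guarantee some box contains ≥ r objects we need more than (r − 1) · k objects total. Threshold: n = (r − 1) · k + 1. With r = 8 and k = 172: n = 7 · 172 + 1 = 1204 + 1 = 1205. For n = 1204 = 7 · 172, we can put exactly 7 objects in every box, avoiding 8 in any single one — so 1205 is tight.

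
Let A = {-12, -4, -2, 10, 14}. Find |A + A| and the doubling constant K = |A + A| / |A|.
K = |A + A| / |A| = 15/5 = 3

Enumerate A + A = {a + b : a, b ∈ A}. With |A| = 5, there are |A|^2 = 25 ordered sum pairs; collecting distinct values, A + A = {-24, -16, -14, -8, -6, -4, -2, 2, 6, 8, 10, 12, 20, 24, 28}, so |A + A| = 15. Thus K = 15/5 = 3. For comparison, the minimum possible |A + A| over all 5-element sets is 2·5 − 1 = 9 (so min K = 9/5), attained only by arithmetic progressions.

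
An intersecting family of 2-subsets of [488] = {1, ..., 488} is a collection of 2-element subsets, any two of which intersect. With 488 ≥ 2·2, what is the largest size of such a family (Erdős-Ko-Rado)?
max |F| = C(487, 1) = 487

Erdős-Ko-Rado (1961): when n ≥ 2k, max |F| = C(n−1, k−1). The bound is attained by the star {A : i ∈ A} for any fixed i ∈ [n]. Here C(488−1, 2−1) = C(487, 1) = 487.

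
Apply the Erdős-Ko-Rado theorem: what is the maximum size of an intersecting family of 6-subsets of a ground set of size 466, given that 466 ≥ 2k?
max |F| = C(465, 5) = 177301977468

Erdős-Ko-Rado (1961): when n ≥ 2k, max |F| = C(n−1, k−1). The bound is attained by the star {A : i ∈ A} for any fixed i ∈ [n]. Here C(466−1, 6−1) = C(465, 5) = 177301977468.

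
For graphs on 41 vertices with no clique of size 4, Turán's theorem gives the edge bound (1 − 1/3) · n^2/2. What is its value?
Turán density bound = (2/3) · 41^2/2 = 1681/3 ≈ 560.3333

Turán's theorem: ex(n, K_{r+1}) is achieved by the complete r-partite Turán graph T(n, r) with parts as balanced as possible, and is at most (1 − 1/r) · n^2/2. For r = 3, n = 41: the density bound is (2/3) · 1681/2 = 1681/3 ≈ 560.3333. The integer-valued extremum is e(T(41, 3)) = 560, which is strictly less than the density bound 1681/3 since 3 ∤ 41 (the parts of T(41, 3) cannot all be equal).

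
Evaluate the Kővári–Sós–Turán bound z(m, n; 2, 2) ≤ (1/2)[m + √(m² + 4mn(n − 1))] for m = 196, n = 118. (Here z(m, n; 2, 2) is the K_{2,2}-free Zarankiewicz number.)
z(196, 118; 2, 2) ≤ (1/2)[196 + √(196² + 4·196·118·117)] = (1/2)[196 + √10862320] = 1745.9017

Kővári–Sós–Turán: let r_1, ..., r_196 be the row sums and z = Σ r_i the total number of 1s. Each pair of columns can share at most one row with both entries 1 (else a 2×2 all-ones block appears), so Σ_i C(r_i, 2) ≤ C(118, 2) = 6903. By convexity Σ_i C(r_i, 2) ≥ 196·C(z/196, 2) = z(z − 196)/(2·196), giving z² − 196z − 196·118·117 ≤ 0 and hence z ≤ (1/2)[196 + √(38416 + 4·2705976)] = (1/2)[196 + √10862320] ≈ (1/2)(196 + 3295.8034) = 1745.9017.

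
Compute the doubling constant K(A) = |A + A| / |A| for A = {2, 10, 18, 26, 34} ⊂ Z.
K = |A + A| / |A| = 9/5

Enumerate A + A = {a + b : a, b ∈ A}. With |A| = 5, there are |A|^2 = 25 ordered sum pairs; collecting distinct values, A + A = {4, 12, 20, 28, 36, 44, 52, 60, 68}, so |A + A| = 9. Thus K = 9/5. Here |A + A| = 2|A| − 1 = 9, the minimum possible — so K = 9/5 is minimal, which holds iff A is an arithmetic progression.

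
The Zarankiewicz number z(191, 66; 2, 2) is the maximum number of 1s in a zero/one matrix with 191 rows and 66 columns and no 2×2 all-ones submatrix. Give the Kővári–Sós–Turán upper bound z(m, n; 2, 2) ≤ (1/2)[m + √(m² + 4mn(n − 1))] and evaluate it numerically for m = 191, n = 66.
z(191, 66; 2, 2) ≤ (1/2)[191 + √(191² + 4·191·66·65)] = (1/2)[191 + √3314041] = 1005.7254

Kővári–Sós–Turán: let r_1, ..., r_191 be the row sums and z = Σ r_i the total number of 1s. Each pair of columns can share at most one row with both entries 1 (else a 2×2 all-ones block appears), so Σ_i C(r_i, 2) ≤ C(66, 2) = 2145. By convexity Σ_i C(r_i, 2) ≥ 191·C(z/191, 2) = z(z − 191)/(2·191), giving z² − 191z − 191·66·65 ≤ 0 and hence z ≤ (1/2)[191 + √(36481 + 4·819390)] = (1/2)[191 + √3314041] ≈ (1/2)(191 + 1820.4508) = 1005.7254.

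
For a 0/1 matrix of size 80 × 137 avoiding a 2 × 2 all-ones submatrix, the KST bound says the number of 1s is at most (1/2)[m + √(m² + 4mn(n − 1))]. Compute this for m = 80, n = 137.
z(80, 137; 2, 2) ≤ (1/2)[80 + √(80² + 4·80·137·136)] = (1/2)[80 + √5968640] = 1261.54

Kővári–Sós–Turán: let r_1, ..., r_80 be the row sums and z = Σ r_i the total number of 1s. Each pair of columns can share at most one row with both entries 1 (else a 2×2 all-ones block appears), so Σ_i C(r_i, 2) ≤ C(137, 2) = 9316. By convexity Σ_i C(r_i, 2) ≥ 80·C(z/80, 2) = z(z − 80)/(2·80), giving z² − 80z − 80·137·136 ≤ 0 and hence z ≤ (1/2)[80 + √(6400 + 4·1490560)] = (1/2)[80 + √5968640] ≈ (1/2)(80 + 2443.08) = 1261.54.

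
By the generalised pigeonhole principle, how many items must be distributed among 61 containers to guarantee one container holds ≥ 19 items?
n = (19 − 1)·61 + 1 = 1099

By the generalised pigeonhole principle, to guarantee some box contains ≥ r objects we need more than (r − 1) · k objects total. Threshold: n = (r − 1) · k + 1. With r = 19 and k = 61: n = 18 · 61 + 1 = 1098 + 1 = 1099. For n = 1098 = 18 · 61, we can put exactly 18 objects in every box, avoiding 19 in any single one — so 1099 is tight.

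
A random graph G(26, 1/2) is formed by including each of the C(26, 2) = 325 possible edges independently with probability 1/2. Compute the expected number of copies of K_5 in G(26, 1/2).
E[# K_5] = C(26, 5) · (1/2)^C(5, 2) = 65780 / 2^10 = 16445/256 ≈ 64.238281

For each 5-subset S of vertices (there are C(26, 5) = 65780 such S), let X_S = 1 if S induces a K_5 (all C(5, 2) = 10 edges present). Then P(X_S = 1) = (1/2)^10 = 1/1024. By linearity of expectation, E[# K_5] = C(26, 5) · (1/2)^10 = 65780 / 1024 = 16445/256 ≈ 64.238281.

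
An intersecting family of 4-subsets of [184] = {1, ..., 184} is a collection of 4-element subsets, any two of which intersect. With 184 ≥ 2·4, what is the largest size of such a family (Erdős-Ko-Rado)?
max |F| = C(183, 3) = 1004731

The Erdős-Ko-Rado theorem states: for n ≥ 2k, an intersecting family of k-subsets of an n-element set has size at most C(n − 1, k − 1), with equality for 'star' families {A ⊆ [n] : |A| = k, i ∈ A} (fix an element i). For n = 184, k = 4: C(183, 3) = 1004731.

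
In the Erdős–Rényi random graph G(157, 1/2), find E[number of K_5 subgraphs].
E[# K_5] = C(157, 5) · (1/2)^C(5, 2) = 745395651 / 2^10 ≈ 727925.440430

For each 5-subset S of vertices (there are C(157, 5) = 745395651 such S), let X_S = 1 if S induces a K_5 (all C(5, 2) = 10 edges present). Then P(X_S = 1) = (1/2)^10 = 1/1024. By linearity of expectation, E[# K_5] = C(157, 5) · (1/2)^10 = 745395651 / 1024 ≈ 727925.440430.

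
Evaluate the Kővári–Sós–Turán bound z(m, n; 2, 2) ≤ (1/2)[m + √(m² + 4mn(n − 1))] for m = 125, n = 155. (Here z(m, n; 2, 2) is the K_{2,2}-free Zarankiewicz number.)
z(125, 155; 2, 2) ≤ (1/2)[125 + √(125² + 4·125·155·154)] = (1/2)[125 + √11950625] = 1790.9838

Kővári–Sós–Turán: let r_1, ..., r_125 be the row sums and z = Σ r_i the total number of 1s. Each pair of columns can share at most one row with both entries 1 (else a 2×2 all-ones block appears), so Σ_i C(r_i, 2) ≤ C(155, 2) = 11935. By convexity Σ_i C(r_i, 2) ≥ 125·C(z/125, 2) = z(z − 125)/(2·125), giving z² − 125z − 125·155·154 ≤ 0 and hence z ≤ (1/2)[125 + √(15625 + 4·2983750)] = (1/2)[125 + √11950625] ≈ (1/2)(125 + 3456.9676) = 1790.9838.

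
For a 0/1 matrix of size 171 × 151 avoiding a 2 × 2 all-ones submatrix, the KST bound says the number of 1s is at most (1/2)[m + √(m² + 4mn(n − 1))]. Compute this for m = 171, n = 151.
z(171, 151; 2, 2) ≤ (1/2)[171 + √(171² + 4·171·151·150)] = (1/2)[171 + √15521841] = 2055.3884

Kővári–Sós–Turán: let r_1, ..., r_171 be the row sums and z = Σ r_i the total number of 1s. Each pair of columns can share at most one row with both entries 1 (else a 2×2 all-ones block appears), so Σ_i C(r_i, 2) ≤ C(151, 2) = 11325. By convexity Σ_i C(r_i, 2) ≥ 171·C(z/171, 2) = z(z − 171)/(2·171), giving z² − 171z − 171·151·150 ≤ 0 and hence z ≤ (1/2)[171 + √(29241 + 4·3873150)] = (1/2)[171 + √15521841] ≈ (1/2)(171 + 3939.7768) = 2055.3884.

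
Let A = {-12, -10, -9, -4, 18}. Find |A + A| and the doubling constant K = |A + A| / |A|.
K = |A + A| / |A| = 15/5 = 3

Enumerate A + A = {a + b : a, b ∈ A}. With |A| = 5, there are |A|^2 = 25 ordered sum pairs; collecting distinct values, A + A = {-24, -22, -21, -20, -19, -18, -16, -14, -13, -8, 6, 8, 9, 14, 36}, so |A + A| = 15. Thus K = 15/5 = 3. For comparison, the minimum possible |A + A| over all 5-element sets is 2·5 − 1 = 9 (so min K = 9/5), attained only by arithmetic progressions.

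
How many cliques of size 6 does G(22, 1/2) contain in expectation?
E[# K_6] = C(22, 6) · (1/2)^C(6, 2) = 74613 / 2^15 ≈ 2.277008

For each 6-subset S of vertices (there are C(22, 6) = 74613 such S), let X_S = 1 if S induces a K_6 (all C(6, 2) = 15 edges present). Then P(X_S = 1) = (1/2)^15 = 1/32768. By linearity of expectation, E[# K_6] = C(22, 6) · (1/2)^15 = 74613 / 32768 ≈ 2.277008.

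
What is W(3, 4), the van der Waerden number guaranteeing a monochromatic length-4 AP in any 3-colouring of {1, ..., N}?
W(3, 4) = 293

W(3, 4) = 293. The lower bound W(3, 4) > 292 comes from an explicit good 3-colouring of [1, 292]; the upper bound W(3, 4) ≤ 293 was verified by exhaustive search over 3-colourings of [1, 293].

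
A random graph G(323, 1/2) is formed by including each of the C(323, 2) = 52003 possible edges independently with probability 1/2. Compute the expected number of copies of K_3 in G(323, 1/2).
E[# K_3] = C(323, 3) · (1/2)^C(3, 2) = 5564321 / 2^3 = 695540.125

For each 3-subset S of vertices (there are C(323, 3) = 5564321 such S), let X_S = 1 if S induces a K_3 (all C(3, 2) = 3 edges present). Then P(X_S = 1) = (1/2)^3 = 1/8. By linearity of expectation, E[# K_3] = C(323, 3) · (1/2)^3 = 5564321 / 8 = 695540.125.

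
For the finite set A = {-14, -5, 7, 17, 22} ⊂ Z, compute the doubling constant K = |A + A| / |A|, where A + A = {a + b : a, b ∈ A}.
K = |A + A| / |A| = 15/5 = 3

Enumerate A + A = {a + b : a, b ∈ A}. With |A| = 5, there are |A|^2 = 25 ordered sum pairs; collecting distinct values, A + A = {-28, -19, -10, -7, 2, 3, 8, 12, 14, 17, 24, 29, 34, 39, 44}, so |A + A| = 15. Thus K = 15/5 = 3. For comparison, the minimum possible |A + A| over all 5-element sets is 2·5 − 1 = 9 (so min K = 9/5), attained only by arithmetic progressions.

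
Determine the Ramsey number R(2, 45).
R(2, 45) = 45

R(2, k) = k for all k ≥ 2: in a 2-colouring of K_k, either some edge is red (a red K_2) or all edges are blue (a blue K_k). And K_{44} coloured all-blue has no blue K_45, so R(2, 45) > 44. Hence R(2, 45) = 45.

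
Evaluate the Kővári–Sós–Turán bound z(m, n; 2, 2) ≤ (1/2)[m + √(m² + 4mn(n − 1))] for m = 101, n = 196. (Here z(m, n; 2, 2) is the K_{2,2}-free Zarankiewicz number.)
z(101, 196; 2, 2) ≤ (1/2)[101 + √(101² + 4·101·196·195)] = (1/2)[101 + √15451081] = 2015.8932

Kővári–Sós–Turán: let r_1, ..., r_101 be the row sums and z = Σ r_i the total number of 1s. Each pair of columns can share at most one row with both entries 1 (else a 2×2 all-ones block appears), so Σ_i C(r_i, 2) ≤ C(196, 2) = 19110. By convexity Σ_i C(r_i, 2) ≥ 101·C(z/101, 2) = z(z − 101)/(2·101), giving z² − 101z − 101·196·195 ≤ 0 and hence z ≤ (1/2)[101 + √(10201 + 4·3860220)] = (1/2)[101 + √15451081] ≈ (1/2)(101 + 3930.7863) = 2015.8932.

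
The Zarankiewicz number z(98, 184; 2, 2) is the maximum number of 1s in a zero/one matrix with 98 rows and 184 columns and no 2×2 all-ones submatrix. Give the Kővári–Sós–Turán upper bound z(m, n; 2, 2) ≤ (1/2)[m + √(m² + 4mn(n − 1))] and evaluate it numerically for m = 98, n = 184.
z(98, 184; 2, 2) ≤ (1/2)[98 + √(98² + 4·98·184·183)] = (1/2)[98 + √13209028] = 1866.2113

Kővári–Sós–Turán: let r_1, ..., r_98 be the row sums and z = Σ r_i the total number of 1s. Each pair of columns can share at most one row with both entries 1 (else a 2×2 all-ones block appears), so Σ_i C(r_i, 2) ≤ C(184, 2) = 16836. By convexity Σ_i C(r_i, 2) ≥ 98·C(z/98, 2) = z(z − 98)/(2·98), giving z² − 98z − 98·184·183 ≤ 0 and hence z ≤ (1/2)[98 + √(9604 + 4·3299856)] = (1/2)[98 + √13209028] ≈ (1/2)(98 + 3634.4227) = 1866.2113.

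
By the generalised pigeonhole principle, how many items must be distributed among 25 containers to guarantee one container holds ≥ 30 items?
n = (30 − 1)·25 + 1 = 726

By the generalised pigeonhole principle, to guarantee some box contains ≥ r objects we need more than (r − 1) · k objects total. Threshold: n = (r − 1) · k + 1. With r = 30 and k = 25: n = 29 · 25 + 1 = 725 + 1 = 726. For n = 725 = 29 · 25, we can put exactly 29 objects in every box, avoiding 30 in any single one — so 726 is tight.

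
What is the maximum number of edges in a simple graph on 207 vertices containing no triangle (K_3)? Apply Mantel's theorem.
ex(207, K_3) = ⌊207^2/4⌋ = 10712

Mantel (1907): a triangle-free graph on n vertices has at most ⌊n^2/4⌋ edges, with equality for the complete bipartite graph K_{⌊n/2⌋, ⌈n/2⌉}. For n = 207: ⌊207^2/4⌋ = ⌊42849/4⌋ = 10712. The extremal graph is K_{103, 104}, which has 103·104 = 10712 edges.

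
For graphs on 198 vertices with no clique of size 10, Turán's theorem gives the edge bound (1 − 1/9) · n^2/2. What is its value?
Turán density bound = (8/9) · 198^2/2 = 17424

Turán's theorem: ex(n, K_{r+1}) is achieved by the complete r-partite Turán graph T(n, r) with parts as balanced as possible, and is at most (1 − 1/r) · n^2/2. For r = 9, n = 198: the density bound is (8/9) · 39204/2 = 17424. Since 9 ∣ 198, the Turán graph T(198, 9) has parts of equal size 22, and its edge count e(T(198, 9)) = 17424 attains the density bound exactly.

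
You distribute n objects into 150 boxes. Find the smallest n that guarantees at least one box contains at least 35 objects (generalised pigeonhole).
n = (35 − 1)·150 + 1 = 5101

By the generalised pigeonhole principle, to guarantee some box contains ≥ r objects we need more than (r − 1) · k objects total. Threshold: n = (r − 1) · k + 1. With r = 35 and k = 150: n = 34 · 150 + 1 = 5100 + 1 = 5101. For n = 5100 = 34 · 150, we can put exactly 34 objects in every box, avoiding 35 in any single one — so 5101 is tight.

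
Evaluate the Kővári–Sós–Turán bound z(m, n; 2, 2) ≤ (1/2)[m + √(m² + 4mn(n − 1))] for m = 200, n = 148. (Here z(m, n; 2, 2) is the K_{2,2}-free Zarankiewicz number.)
z(200, 148; 2, 2) ≤ (1/2)[200 + √(200² + 4·200·148·147)] = (1/2)[200 + √17444800] = 2188.3486

Kővári–Sós–Turán: let r_1, ..., r_200 be the row sums and z = Σ r_i the total number of 1s. Each pair of columns can share at most one row with both entries 1 (else a 2×2 all-ones block appears), so Σ_i C(r_i, 2) ≤ C(148, 2) = 10878. By convexity Σ_i C(r_i, 2) ≥ 200·C(z/200, 2) = z(z − 200)/(2·200), giving z² − 200z − 200·148·147 ≤ 0 and hence z ≤ (1/2)[200 + √(40000 + 4·4351200)] = (1/2)[200 + √17444800] ≈ (1/2)(200 + 4176.6973) = 2188.3486.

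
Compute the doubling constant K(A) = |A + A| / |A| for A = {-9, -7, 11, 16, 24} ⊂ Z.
K = |A + A| / |A| = 15/5 = 3

Enumerate A + A = {a + b : a, b ∈ A}. With |A| = 5, there are |A|^2 = 25 ordered sum pairs; collecting distinct values, A + A = {-18, -16, -14, 2, 4, 7, 9, 15, 17, 22, 27, 32, 35, 40, 48}, so |A + A| = 15. Thus K = 15/5 = 3. For comparison, the minimum possible |A + A| over all 5-element sets is 2·5 − 1 = 9 (so min K = 9/5), attained only by arithmetic progressions.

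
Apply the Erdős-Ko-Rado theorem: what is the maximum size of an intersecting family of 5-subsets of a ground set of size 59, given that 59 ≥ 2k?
max |F| = C(58, 4) = 424270

Erdős-Ko-Rado (1961): when n ≥ 2k, max |F| = C(n−1, k−1). The bound is attained by the star {A : i ∈ A} for any fixed i ∈ [n]. Here C(59−1, 5−1) = C(58, 4) = 424270.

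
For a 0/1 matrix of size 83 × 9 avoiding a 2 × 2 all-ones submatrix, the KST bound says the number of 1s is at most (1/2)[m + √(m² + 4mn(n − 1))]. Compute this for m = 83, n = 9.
z(83, 9; 2, 2) ≤ (1/2)[83 + √(83² + 4·83·9·8)] = (1/2)[83 + √30793] = 129.2397

Kővári–Sós–Turán: let r_1, ..., r_83 be the row sums and z = Σ r_i the total number of 1s. Each pair of columns can share at most one row with both entries 1 (else a 2×2 all-ones block appears), so Σ_i C(r_i, 2) ≤ C(9, 2) = 36. By convexity Σ_i C(r_i, 2) ≥ 83·C(z/83, 2) = z(z − 83)/(2·83), giving z² − 83z − 83·9·8 ≤ 0 and hence z ≤ (1/2)[83 + √(6889 + 4·5976)] = (1/2)[83 + √30793] ≈ (1/2)(83 + 175.4793) = 129.2397.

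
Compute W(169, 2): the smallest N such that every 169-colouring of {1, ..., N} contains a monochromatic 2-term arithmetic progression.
W(169, 2) = 169 + 1 = 170

A 2-term AP is any pair of integers, so a monochromatic 2-AP exists iff some colour is used at least twice. With 169 colours, the colouring i ↦ i on {1, ..., 169} uses each colour once, avoiding any monochromatic pair, so W(169, 2) > 169. For {1, ..., 170}, pigeonhole forces two integers of the same colour, which form a monochromatic 2-AP. Hence W(169, 2) = 170.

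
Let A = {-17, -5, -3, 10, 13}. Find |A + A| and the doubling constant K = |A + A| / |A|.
K = |A + A| / |A| = 15/5 = 3

Enumerate A + A = {a + b : a, b ∈ A}. With |A| = 5, there are |A|^2 = 25 ordered sum pairs; collecting distinct values, A + A = {-34, -22, -20, -10, -8, -7, -6, -4, 5, 7, 8, 10, 20, 23, 26}, so |A + A| = 15. Thus K = 15/5 = 3. For comparison, the minimum possible |A + A| over all 5-element sets is 2·5 − 1 = 9 (so min K = 9/5), attained only by arithmetic progressions.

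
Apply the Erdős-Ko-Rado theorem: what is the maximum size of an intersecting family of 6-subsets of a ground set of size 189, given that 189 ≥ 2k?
max |F| = C(188, 5) = 1854900872

Erdős-Ko-Rado (1961): when n ≥ 2k, max |F| = C(n−1, k−1). The bound is attained by the star {A : i ∈ A} for any fixed i ∈ [n]. Here C(189−1, 6−1) = C(188, 5) = 1854900872.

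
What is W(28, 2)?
W(28, 2) = 28 + 1 = 29

A 2-term AP is any pair of integers, so a monochromatic 2-AP exists iff some colour is used at least twice. With 28 colours, the colouring i ↦ i on {1, ..., 28} uses each colour once, avoiding any monochromatic pair, so W(28, 2) > 28. For {1, ..., 29}, pigeonhole forces two integers of the same colour, which form a monochromatic 2-AP. Hence W(28, 2) = 29.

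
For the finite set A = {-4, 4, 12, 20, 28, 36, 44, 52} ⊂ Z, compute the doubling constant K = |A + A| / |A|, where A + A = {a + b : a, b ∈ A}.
K = |A + A| / |A| = 15/8

Enumerate A + A = {a + b : a, b ∈ A}. With |A| = 8, there are |A|^2 = 64 ordered sum pairs; collecting distinct values, A + A = {-8, 0, 8, 16, 24, 32, 40, 48, 56, 64, 72, 80, 88, 96, 104}, so |A + A| = 15. Thus K = 15/8. Here |A + A| = 2|A| − 1 = 15, the minimum possible — so K = 15/8 is minimal, which holds iff A is an arithmetic progression.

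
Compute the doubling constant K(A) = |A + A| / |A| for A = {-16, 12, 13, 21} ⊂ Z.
K = |A + A| / |A| = 10/4 = 5/2

Enumerate A + A = {a + b : a, b ∈ A}. With |A| = 4, there are |A|^2 = 16 ordered sum pairs; collecting distinct values, A + A = {-32, -4, -3, 5, 24, 25, 26, 33, 34, 42}, so |A + A| = 10. Thus K = 10/4 = 5/2. For comparison, the minimum possible |A + A| over all 4-element sets is 2·4 − 1 = 7 (so min K = 7/4), attained only by arithmetic progressions.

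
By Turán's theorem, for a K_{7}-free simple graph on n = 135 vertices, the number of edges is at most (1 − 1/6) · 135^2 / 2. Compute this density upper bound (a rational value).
Turán density bound = (5/6) · 135^2/2 = 30375/4 ≈ 7593.75

Turán's theorem: ex(n, K_{r+1}) is achieved by the complete r-partite Turán graph T(n, r) with parts as balanced as possible, and is at most (1 − 1/r) · n^2/2. For r = 6, n = 135: the density bound is (5/6) · 18225/2 = 30375/4 ≈ 7593.75. The integer-valued extremum is e(T(135, 6)) = 7593, which is strictly less than the density bound 30375/4 since 6 ∤ 135 (the parts of T(135, 6) cannot all be equal).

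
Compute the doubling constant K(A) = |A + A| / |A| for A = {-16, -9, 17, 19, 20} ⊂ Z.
K = |A + A| / |A| = 15/5 = 3

Enumerate A + A = {a + b : a, b ∈ A}. With |A| = 5, there are |A|^2 = 25 ordered sum pairs; collecting distinct values, A + A = {-32, -25, -18, 1, 3, 4, 8, 10, 11, 34, 36, 37, 38, 39, 40}, so |A + A| = 15. Thus K = 15/5 = 3. For comparison, the minimum possible |A + A| over all 5-element sets is 2·5 − 1 = 9 (so min K = 9/5), attained only by arithmetic progressions.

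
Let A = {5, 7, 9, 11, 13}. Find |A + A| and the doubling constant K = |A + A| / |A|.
K = |A + A| / |A| = 9/5

Enumerate A + A = {a + b : a, b ∈ A}. With |A| = 5, there are |A|^2 = 25 ordered sum pairs; collecting distinct values, A + A = {10, 12, 14, 16, 18, 20, 22, 24, 26}, so |A + A| = 9. Thus K = 9/5. Here |A + A| = 2|A| − 1 = 9, the minimum possible — so K = 9/5 is minimal, which holds iff A is an arithmetic progression.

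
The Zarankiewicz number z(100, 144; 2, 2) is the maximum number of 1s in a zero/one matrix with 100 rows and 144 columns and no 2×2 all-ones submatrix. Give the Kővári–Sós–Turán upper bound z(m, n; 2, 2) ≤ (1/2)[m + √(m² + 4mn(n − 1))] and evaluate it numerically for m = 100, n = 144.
z(100, 144; 2, 2) ≤ (1/2)[100 + √(100² + 4·100·144·143)] = (1/2)[100 + √8246800] = 1485.8621

Kővári–Sós–Turán: let r_1, ..., r_100 be the row sums and z = Σ r_i the total number of 1s. Each pair of columns can share at most one row with both entries 1 (else a 2×2 all-ones block appears), so Σ_i C(r_i, 2) ≤ C(144, 2) = 10296. By convexity Σ_i C(r_i, 2) ≥ 100·C(z/100, 2) = z(z − 100)/(2·100), giving z² − 100z − 100·144·143 ≤ 0 and hence z ≤ (1/2)[100 + √(10000 + 4·2059200)] = (1/2)[100 + √8246800] ≈ (1/2)(100 + 2871.7242) = 1485.8621.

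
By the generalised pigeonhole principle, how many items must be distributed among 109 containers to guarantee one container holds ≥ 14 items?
n = (14 − 1)·109 + 1 = 1418

By the generalised pigeonhole principle, to guarantee some box contains ≥ r objects we need more than (r − 1) · k objects total. Threshold: n = (r − 1) · k + 1. With r = 14 and k = 109: n = 13 · 109 + 1 = 1417 + 1 = 1418. For n = 1417 = 13 · 109, we can put exactly 13 objects in every box, avoiding 14 in any single one — so 1418 is tight.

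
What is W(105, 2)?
W(105, 2) = 105 + 1 = 106

A 2-term AP is any pair of integers, so a monochromatic 2-AP exists iff some colour is used at least twice. With 105 colours, the colouring i ↦ i on {1, ..., 105} uses each colour once, avoiding any monochromatic pair, so W(105, 2) > 105. For {1, ..., 106}, pigeonhole forces two integers of the same colour, which form a monochromatic 2-AP. Hence W(105, 2) = 106.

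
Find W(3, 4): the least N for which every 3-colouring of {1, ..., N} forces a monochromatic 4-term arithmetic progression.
W(3, 4) = 293

This is a classical value, W(3, 4) = 293, established by combining an explicit 3-colouring of {1, ..., 292} with no monochromatic 4-AP (giving the lower bound W(3, 4) > 292) and a finite case analysis / exhaustive computer search showing every 3-colouring of {1, ..., 293} has such an AP.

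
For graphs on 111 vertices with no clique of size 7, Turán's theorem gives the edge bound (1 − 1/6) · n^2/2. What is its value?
Turán density bound = (5/6) · 111^2/2 = 20535/4 ≈ 5133.75

Turán's theorem: ex(n, K_{r+1}) is achieved by the complete r-partite Turán graph T(n, r) with parts as balanced as possible, and is at most (1 − 1/r) · n^2/2. For r = 6, n = 111: the density bound is (5/6) · 12321/2 = 20535/4 ≈ 5133.75. The integer-valued extremum is e(T(111, 6)) = 5133, which is strictly less than the density bound 20535/4 since 6 ∤ 111 (the parts of T(111, 6) cannot all be equal).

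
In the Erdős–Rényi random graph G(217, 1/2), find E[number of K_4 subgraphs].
E[# K_4] = C(217, 4) · (1/2)^C(4, 2) = 89857530 / 2^6 = 44928765/32 = 1404023.90625

For each 4-subset S of vertices (there are C(217, 4) = 89857530 such S), let X_S = 1 if S induces a K_4 (all C(4, 2) = 6 edges present). Then P(X_S = 1) = (1/2)^6 = 1/64. By linearity of expectation, E[# K_4] = C(217, 4) · (1/2)^6 = 89857530 / 64 = 44928765/32 = 1404023.90625.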